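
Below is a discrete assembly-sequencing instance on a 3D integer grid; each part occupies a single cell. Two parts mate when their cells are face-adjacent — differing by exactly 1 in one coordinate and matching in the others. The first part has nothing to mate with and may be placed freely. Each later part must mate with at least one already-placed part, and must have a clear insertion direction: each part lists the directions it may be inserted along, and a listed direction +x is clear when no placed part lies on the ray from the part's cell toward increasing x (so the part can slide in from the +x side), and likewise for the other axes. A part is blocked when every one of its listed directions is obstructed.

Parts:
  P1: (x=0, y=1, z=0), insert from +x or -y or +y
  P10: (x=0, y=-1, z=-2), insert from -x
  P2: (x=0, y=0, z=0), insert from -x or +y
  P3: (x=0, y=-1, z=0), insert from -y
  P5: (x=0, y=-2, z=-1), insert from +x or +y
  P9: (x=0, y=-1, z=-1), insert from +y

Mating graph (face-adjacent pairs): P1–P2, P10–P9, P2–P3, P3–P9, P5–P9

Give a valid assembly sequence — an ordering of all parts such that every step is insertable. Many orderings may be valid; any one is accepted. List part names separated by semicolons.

P10; P9; P3; P5; P2; P1

1. P10@(0, -1, -2) [-x clear] — {P10}
2. P9@(0, -1, -1) [+y clear] — {P10, P9}
3. P3@(0, -1, 0) [-y clear] — {P10, P3, P9}
4. P5@(0, -2, -1) [+x clear] — {P10, P3, P5, P9}
5. P2@(0, 0, 0) [-x clear] — {P10, P2, P3, P5, P9}
6. P1@(0, 1, 0) [+x clear] — {P1, P10, P2, P3, P5, P9}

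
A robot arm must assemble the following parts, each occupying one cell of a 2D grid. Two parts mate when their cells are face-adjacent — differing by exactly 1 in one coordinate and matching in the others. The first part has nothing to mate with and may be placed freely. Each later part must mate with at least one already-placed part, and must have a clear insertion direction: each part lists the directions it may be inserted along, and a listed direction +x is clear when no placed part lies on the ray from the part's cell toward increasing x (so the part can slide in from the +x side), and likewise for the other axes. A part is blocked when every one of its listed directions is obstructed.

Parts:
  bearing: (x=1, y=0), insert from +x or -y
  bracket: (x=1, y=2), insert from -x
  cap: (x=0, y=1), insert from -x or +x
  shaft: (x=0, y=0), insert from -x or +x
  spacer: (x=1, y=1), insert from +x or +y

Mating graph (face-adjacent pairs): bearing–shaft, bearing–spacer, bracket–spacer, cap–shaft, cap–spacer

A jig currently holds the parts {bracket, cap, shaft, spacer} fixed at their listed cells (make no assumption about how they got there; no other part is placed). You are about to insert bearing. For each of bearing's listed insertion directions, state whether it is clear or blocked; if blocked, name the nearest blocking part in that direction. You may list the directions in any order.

+x: ray from bearing(1, 0) has no placed part ⇒ clear
-y: ray from bearing(1, 0) has no placed part ⇒ clear

+x: clear; -y: clear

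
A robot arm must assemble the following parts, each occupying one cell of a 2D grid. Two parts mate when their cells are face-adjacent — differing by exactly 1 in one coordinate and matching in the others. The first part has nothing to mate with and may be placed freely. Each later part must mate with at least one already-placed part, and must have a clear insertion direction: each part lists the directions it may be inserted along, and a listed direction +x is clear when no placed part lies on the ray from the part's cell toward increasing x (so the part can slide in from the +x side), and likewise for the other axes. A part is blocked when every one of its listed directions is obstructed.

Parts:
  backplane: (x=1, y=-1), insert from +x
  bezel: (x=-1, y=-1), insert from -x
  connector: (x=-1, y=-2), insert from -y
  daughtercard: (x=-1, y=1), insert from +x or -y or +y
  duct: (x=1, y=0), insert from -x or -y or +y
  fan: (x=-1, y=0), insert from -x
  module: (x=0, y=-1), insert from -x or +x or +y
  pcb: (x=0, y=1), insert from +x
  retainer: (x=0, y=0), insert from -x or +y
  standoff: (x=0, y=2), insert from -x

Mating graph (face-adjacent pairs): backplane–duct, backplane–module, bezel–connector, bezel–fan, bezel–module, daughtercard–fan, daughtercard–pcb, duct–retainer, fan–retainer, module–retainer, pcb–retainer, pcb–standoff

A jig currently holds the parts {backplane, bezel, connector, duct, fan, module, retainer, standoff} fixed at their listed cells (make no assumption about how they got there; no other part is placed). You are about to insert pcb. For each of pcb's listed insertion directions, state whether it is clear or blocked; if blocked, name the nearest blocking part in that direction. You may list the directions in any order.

+x: clear

+x: ray from pcb(0, 1) has no placed part ⇒ clear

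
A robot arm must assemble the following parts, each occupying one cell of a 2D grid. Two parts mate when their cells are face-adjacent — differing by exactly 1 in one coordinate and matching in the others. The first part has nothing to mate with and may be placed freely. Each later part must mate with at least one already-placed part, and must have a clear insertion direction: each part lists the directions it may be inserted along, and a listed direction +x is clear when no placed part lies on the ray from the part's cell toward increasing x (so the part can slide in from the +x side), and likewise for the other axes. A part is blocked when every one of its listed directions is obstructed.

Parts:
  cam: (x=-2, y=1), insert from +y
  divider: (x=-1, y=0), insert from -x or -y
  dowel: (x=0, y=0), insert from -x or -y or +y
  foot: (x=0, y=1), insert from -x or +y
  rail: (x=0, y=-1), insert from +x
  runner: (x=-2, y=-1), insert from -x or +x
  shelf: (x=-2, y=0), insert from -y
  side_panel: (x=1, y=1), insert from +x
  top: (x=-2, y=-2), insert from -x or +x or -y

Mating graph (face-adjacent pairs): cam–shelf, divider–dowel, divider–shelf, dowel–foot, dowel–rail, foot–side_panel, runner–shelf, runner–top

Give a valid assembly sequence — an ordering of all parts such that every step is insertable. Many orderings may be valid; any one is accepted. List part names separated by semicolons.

side_panel; foot; dowel; rail; divider; shelf; cam; runner; top

1. side_panel@(1, 1) [+x clear] — {side_panel}
2. foot@(0, 1) [-x clear] — {foot, side_panel}
3. dowel@(0, 0) [-x clear] — {dowel, foot, side_panel}
4. rail@(0, -1) [+x clear] — {dowel, foot, rail, side_panel}
5. divider@(-1, 0) [-x clear] — {divider, dowel, foot, rail, side_panel}
6. shelf@(-2, 0) [-y clear] — {divider, dowel, foot, rail, shelf, side_panel}
7. cam@(-2, 1) [+y clear] — {cam, divider, dowel, foot, rail, shelf, side_panel}
8. runner@(-2, -1) [-x clear] — {cam, divider, dowel, foot, rail, runner, shelf, side_panel}
9. top@(-2, -2) [-x clear] — {cam, divider, dowel, foot, rail, runner, shelf, side_panel, top}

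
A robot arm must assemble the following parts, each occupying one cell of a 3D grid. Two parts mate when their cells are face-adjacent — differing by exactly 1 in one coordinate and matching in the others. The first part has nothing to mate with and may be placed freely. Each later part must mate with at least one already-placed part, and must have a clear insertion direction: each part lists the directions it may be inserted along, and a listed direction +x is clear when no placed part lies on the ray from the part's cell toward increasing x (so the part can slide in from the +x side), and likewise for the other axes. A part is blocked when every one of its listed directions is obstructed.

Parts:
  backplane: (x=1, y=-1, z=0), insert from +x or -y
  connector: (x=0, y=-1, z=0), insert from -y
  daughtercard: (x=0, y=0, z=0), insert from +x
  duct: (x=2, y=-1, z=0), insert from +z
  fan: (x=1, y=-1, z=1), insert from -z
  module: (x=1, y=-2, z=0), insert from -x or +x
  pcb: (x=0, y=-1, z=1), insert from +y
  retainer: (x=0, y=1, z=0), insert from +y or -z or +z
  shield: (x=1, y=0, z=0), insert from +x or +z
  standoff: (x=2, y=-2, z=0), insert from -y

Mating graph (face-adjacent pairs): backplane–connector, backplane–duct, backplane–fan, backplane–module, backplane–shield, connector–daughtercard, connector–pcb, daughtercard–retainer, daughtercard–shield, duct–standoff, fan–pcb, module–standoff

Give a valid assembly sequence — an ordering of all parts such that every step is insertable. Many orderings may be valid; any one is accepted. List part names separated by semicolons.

daughtercard; retainer; connector; pcb; fan; backplane; module; standoff; shield; duct

1. daughtercard@(0, 0, 0) [+x clear] — {daughtercard}
2. retainer@(0, 1, 0) [+y clear] — {daughtercard, retainer}
3. connector@(0, -1, 0) [-y clear] — {connector, daughtercard, retainer}
4. pcb@(0, -1, 1) [+y clear] — {connector, daughtercard, pcb, retainer}
5. fan@(1, -1, 1) [-z clear] — {connector, daughtercard, fan, pcb, retainer}
6. backplane@(1, -1, 0) [+x clear] — {backplane, connector, daughtercard, fan, pcb, retainer}
7. module@(1, -2, 0) [-x clear] — {backplane, connector, daughtercard, fan, module, pcb, retainer}
8. standoff@(2, -2, 0) [-y clear] — {backplane, connector, daughtercard, fan, module, pcb, retainer, standoff}
9. shield@(1, 0, 0) [+x clear] — {backplane, connector, daughtercard, fan, module, pcb, retainer, shield, standoff}
10. duct@(2, -1, 0) [+z clear] — {backplane, connector, daughtercard, duct, fan, module, pcb, retainer, shield, standoff}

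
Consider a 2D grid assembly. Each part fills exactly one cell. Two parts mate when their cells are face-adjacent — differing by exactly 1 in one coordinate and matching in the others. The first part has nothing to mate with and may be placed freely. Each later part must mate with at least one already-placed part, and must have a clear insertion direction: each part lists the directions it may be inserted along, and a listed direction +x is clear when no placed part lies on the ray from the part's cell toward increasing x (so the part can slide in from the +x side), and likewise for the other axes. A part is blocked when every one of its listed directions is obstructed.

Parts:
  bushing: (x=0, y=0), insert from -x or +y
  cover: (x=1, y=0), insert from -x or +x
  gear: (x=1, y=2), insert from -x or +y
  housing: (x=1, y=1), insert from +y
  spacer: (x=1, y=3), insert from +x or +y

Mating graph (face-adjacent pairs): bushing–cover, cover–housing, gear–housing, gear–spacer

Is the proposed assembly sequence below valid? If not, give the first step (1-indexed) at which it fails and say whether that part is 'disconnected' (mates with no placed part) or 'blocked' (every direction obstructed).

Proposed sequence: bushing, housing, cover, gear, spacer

1. bushing@(0, 0) [-x clear] — {bushing}
2. housing@(1, 1) — no placed neighbour ⇒ disconnected

Invalid at step 2 (disconnected)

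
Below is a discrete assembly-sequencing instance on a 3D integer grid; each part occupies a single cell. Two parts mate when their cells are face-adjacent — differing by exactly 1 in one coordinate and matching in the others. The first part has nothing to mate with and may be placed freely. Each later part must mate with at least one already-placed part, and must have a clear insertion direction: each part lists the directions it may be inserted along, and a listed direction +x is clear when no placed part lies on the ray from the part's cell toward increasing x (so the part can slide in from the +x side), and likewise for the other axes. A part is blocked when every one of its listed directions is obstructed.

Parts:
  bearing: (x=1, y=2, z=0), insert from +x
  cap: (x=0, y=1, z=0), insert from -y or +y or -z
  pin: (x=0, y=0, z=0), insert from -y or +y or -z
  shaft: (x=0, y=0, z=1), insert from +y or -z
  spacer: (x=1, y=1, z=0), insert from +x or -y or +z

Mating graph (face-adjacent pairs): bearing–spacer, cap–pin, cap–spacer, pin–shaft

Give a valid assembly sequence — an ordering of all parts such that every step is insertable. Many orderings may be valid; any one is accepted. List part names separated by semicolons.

1. spacer@(1, 1, 0) [+x clear] — {spacer}
2. cap@(0, 1, 0) [-y clear] — {cap, spacer}
3. pin@(0, 0, 0) [-y clear] — {cap, pin, spacer}
4. shaft@(0, 0, 1) [+y clear] — {cap, pin, shaft, spacer}
5. bearing@(1, 2, 0) [+x clear] — {bearing, cap, pin, shaft, spacer}

spacer; cap; pin; shaft; bearing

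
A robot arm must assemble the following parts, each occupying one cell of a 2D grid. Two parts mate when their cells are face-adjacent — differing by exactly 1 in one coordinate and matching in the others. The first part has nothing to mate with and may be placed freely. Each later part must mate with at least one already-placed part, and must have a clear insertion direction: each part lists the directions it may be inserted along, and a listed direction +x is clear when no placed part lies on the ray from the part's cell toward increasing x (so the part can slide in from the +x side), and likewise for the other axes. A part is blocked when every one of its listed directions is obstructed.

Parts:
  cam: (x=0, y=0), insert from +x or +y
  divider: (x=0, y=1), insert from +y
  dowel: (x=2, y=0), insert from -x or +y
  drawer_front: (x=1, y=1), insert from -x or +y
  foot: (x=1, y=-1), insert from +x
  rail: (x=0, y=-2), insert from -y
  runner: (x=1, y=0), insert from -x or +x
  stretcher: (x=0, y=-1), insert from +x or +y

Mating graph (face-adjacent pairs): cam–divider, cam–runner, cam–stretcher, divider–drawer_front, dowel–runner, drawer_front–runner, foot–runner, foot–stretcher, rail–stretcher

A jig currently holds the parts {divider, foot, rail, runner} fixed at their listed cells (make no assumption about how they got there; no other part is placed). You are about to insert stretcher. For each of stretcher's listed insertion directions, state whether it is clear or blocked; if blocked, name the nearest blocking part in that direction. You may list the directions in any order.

+x: blocked by foot; +y: blocked by divider

+x: nearest on ray is foot@(1, -1) ⇒ blocked
+y: nearest on ray is divider@(0, 1) ⇒ blocked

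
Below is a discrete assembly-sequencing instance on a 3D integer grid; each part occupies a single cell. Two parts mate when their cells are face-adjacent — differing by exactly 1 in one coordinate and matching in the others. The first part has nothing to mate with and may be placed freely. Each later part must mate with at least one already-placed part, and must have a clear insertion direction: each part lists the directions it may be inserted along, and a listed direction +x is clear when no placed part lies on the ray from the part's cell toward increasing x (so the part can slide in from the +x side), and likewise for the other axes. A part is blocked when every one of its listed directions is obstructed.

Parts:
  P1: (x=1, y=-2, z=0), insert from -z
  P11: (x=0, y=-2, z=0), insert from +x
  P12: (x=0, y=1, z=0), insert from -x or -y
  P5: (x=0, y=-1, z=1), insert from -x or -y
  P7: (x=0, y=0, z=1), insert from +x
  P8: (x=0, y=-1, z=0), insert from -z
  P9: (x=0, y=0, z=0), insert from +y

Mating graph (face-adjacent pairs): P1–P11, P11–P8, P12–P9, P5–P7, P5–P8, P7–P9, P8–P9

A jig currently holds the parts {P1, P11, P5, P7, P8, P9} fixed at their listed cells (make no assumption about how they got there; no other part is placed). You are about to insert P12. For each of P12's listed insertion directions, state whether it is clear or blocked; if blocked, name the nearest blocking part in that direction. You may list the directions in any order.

-x: clear; -y: blocked by P9

-x: ray from P12(0, 1, 0) has no placed part ⇒ clear
-y: nearest on ray is P9@(0, 0, 0) ⇒ blocked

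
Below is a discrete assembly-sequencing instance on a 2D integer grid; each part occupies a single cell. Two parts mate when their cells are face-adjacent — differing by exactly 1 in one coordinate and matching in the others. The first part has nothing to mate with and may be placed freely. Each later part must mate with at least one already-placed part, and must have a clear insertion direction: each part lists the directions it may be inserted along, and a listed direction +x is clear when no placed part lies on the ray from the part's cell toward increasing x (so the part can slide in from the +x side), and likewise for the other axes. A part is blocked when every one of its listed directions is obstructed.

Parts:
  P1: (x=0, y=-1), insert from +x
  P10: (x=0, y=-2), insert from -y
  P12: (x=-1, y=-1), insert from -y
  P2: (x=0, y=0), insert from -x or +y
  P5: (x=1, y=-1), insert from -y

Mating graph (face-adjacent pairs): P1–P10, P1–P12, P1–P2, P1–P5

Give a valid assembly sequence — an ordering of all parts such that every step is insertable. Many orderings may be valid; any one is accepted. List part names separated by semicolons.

P2; P1; P5; P12; P10

1. P2@(0, 0) [-x clear] — {P2}
2. P1@(0, -1) [+x clear] — {P1, P2}
3. P5@(1, -1) [-y clear] — {P1, P2, P5}
4. P12@(-1, -1) [-y clear] — {P1, P12, P2, P5}
5. P10@(0, -2) [-y clear] — {P1, P10, P12, P2, P5}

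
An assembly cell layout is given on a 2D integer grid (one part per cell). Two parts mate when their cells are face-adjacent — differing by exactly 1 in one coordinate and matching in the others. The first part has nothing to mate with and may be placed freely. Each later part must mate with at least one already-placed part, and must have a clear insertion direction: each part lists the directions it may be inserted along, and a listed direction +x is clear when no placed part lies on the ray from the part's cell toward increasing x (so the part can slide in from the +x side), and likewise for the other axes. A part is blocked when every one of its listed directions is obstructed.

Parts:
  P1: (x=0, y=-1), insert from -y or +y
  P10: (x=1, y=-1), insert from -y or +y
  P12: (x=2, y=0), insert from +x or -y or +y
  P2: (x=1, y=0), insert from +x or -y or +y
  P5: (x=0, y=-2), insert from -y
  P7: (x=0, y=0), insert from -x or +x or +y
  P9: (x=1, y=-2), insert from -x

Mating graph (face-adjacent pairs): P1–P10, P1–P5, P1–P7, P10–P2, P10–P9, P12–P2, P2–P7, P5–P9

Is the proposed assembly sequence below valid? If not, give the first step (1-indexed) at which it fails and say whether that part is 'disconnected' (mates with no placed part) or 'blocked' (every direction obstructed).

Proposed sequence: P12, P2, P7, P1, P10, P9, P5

Valid

1. P12@(2, 0) [+x clear] — {P12}
2. P2@(1, 0) [-y clear] — {P12, P2}
3. P7@(0, 0) [-x clear] — {P12, P2, P7}
4. P1@(0, -1) [-y clear] — {P1, P12, P2, P7}
5. P10@(1, -1) [-y clear] — {P1, P10, P12, P2, P7}
6. P9@(1, -2) [-x clear] — {P1, P10, P12, P2, P7, P9}
7. P5@(0, -2) [-y clear] — {P1, P10, P12, P2, P5, P7, P9}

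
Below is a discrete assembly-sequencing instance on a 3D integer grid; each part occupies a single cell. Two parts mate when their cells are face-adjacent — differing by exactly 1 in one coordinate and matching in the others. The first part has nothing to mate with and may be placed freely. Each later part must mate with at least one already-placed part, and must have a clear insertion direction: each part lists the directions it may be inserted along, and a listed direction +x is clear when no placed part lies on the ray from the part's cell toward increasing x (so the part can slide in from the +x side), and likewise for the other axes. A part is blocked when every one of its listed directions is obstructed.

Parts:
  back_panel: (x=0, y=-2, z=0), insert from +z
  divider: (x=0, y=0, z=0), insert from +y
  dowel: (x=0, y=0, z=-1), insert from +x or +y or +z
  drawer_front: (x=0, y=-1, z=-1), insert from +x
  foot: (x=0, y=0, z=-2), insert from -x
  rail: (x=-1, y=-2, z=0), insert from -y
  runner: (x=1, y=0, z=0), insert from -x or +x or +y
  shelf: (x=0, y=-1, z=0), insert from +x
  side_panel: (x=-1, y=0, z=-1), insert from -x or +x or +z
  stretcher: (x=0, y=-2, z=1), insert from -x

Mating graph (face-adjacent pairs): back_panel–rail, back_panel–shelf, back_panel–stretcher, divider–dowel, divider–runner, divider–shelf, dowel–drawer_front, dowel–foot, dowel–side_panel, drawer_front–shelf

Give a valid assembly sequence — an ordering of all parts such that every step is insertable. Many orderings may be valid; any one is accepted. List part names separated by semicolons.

foot; dowel; drawer_front; shelf; back_panel; divider; stretcher; runner; rail; side_panel

1. foot@(0, 0, -2) [-x clear] — {foot}
2. dowel@(0, 0, -1) [+x clear] — {dowel, foot}
3. drawer_front@(0, -1, -1) [+x clear] — {dowel, drawer_front, foot}
4. shelf@(0, -1, 0) [+x clear] — {dowel, drawer_front, foot, shelf}
5. back_panel@(0, -2, 0) [+z clear] — {back_panel, dowel, drawer_front, foot, shelf}
6. divider@(0, 0, 0) [+y clear] — {back_panel, divider, dowel, drawer_front, foot, shelf}
7. stretcher@(0, -2, 1) [-x clear] — {back_panel, divider, dowel, drawer_front, foot, shelf, stretcher}
8. runner@(1, 0, 0) [+x clear] — {back_panel, divider, dowel, drawer_front, foot, runner, shelf, stretcher}
9. rail@(-1, -2, 0) [-y clear] — {back_panel, divider, dowel, drawer_front, foot, rail, runner, shelf, stretcher}
10. side_panel@(-1, 0, -1) [-x clear] — {back_panel, divider, dowel, drawer_front, foot, rail, runner, shelf, side_panel, stretcher}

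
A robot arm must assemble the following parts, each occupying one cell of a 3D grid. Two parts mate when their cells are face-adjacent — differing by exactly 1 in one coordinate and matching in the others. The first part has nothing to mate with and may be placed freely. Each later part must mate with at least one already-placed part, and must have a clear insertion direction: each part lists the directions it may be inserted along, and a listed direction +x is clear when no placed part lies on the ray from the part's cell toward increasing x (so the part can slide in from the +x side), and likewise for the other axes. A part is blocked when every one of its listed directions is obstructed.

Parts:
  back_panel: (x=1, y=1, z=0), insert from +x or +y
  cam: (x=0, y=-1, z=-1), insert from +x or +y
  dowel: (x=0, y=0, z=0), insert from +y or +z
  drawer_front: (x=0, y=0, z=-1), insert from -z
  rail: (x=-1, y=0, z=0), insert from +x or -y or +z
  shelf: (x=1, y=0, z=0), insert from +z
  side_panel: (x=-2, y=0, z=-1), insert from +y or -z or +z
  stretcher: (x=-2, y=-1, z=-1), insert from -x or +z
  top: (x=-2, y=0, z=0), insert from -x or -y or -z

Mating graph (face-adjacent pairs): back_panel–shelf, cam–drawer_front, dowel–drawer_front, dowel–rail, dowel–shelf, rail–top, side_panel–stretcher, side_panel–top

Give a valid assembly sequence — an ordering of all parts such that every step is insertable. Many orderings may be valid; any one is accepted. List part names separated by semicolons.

1. stretcher@(-2, -1, -1) [-x clear] — {stretcher}
2. side_panel@(-2, 0, -1) [+y clear] — {side_panel, stretcher}
3. top@(-2, 0, 0) [-x clear] — {side_panel, stretcher, top}
4. rail@(-1, 0, 0) [+x clear] — {rail, side_panel, stretcher, top}
5. dowel@(0, 0, 0) [+y clear] — {dowel, rail, side_panel, stretcher, top}
6. shelf@(1, 0, 0) [+z clear] — {dowel, rail, shelf, side_panel, stretcher, top}
7. back_panel@(1, 1, 0) [+x clear] — {back_panel, dowel, rail, shelf, side_panel, stretcher, top}
8. drawer_front@(0, 0, -1) [-z clear] — {back_panel, dowel, drawer_front, rail, shelf, side_panel, stretcher, top}
9. cam@(0, -1, -1) [+x clear] — {back_panel, cam, dowel, drawer_front, rail, shelf, side_panel, stretcher, top}

stretcher; side_panel; top; rail; dowel; shelf; back_panel; drawer_front; cam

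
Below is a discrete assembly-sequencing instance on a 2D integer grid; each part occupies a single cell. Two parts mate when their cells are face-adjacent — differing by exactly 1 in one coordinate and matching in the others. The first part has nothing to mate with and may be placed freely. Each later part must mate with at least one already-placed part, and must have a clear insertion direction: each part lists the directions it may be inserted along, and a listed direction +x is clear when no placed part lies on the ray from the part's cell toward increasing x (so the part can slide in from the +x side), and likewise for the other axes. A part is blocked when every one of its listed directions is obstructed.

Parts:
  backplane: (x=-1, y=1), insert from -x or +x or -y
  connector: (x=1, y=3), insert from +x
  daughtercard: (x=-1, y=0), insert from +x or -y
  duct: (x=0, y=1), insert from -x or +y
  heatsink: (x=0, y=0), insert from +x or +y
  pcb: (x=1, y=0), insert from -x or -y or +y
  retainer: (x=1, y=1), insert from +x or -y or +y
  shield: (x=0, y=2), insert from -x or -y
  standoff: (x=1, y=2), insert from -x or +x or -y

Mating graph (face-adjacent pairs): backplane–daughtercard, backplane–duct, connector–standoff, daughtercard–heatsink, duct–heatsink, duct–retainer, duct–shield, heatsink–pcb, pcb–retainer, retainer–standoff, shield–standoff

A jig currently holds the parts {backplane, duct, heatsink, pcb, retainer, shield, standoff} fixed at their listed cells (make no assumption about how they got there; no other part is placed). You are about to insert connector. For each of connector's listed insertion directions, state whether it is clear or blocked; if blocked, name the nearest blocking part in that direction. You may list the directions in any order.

+x: ray from connector(1, 3) has no placed part ⇒ clear

+x: clear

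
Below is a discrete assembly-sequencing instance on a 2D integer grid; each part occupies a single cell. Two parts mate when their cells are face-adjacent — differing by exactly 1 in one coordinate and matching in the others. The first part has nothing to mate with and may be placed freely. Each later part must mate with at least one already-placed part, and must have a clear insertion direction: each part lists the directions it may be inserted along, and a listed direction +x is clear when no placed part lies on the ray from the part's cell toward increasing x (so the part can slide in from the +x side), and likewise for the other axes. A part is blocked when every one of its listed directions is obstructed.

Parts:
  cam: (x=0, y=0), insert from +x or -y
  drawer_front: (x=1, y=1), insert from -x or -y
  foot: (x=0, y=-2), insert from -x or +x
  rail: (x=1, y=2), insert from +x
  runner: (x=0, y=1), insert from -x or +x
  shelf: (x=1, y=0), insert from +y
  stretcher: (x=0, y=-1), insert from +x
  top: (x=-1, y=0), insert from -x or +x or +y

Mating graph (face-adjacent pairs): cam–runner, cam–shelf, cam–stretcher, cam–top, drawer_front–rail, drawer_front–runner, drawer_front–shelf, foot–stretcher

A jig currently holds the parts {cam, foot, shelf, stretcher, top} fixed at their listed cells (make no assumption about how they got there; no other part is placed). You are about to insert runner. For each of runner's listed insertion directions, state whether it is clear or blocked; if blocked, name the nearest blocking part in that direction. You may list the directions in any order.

-x: ray from runner(0, 1) has no placed part ⇒ clear
+x: ray from runner(0, 1) has no placed part ⇒ clear

+x: clear; -x: clear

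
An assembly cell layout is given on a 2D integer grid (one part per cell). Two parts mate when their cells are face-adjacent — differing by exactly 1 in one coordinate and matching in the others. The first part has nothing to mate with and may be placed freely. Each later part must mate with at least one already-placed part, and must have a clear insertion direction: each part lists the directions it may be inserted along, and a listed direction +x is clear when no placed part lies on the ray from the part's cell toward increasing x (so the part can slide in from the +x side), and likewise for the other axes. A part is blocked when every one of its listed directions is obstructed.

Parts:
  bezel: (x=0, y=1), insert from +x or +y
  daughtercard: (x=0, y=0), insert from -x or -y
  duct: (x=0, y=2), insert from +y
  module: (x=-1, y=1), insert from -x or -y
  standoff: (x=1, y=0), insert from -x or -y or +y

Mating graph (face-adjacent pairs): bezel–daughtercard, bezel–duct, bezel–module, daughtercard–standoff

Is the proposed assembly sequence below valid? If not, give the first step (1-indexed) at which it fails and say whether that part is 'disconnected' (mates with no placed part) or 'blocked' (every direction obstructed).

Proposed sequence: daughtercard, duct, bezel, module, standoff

Invalid at step 2 (disconnected)

1. daughtercard@(0, 0) [-x clear] — {daughtercard}
2. duct@(0, 2) — no placed neighbour ⇒ disconnected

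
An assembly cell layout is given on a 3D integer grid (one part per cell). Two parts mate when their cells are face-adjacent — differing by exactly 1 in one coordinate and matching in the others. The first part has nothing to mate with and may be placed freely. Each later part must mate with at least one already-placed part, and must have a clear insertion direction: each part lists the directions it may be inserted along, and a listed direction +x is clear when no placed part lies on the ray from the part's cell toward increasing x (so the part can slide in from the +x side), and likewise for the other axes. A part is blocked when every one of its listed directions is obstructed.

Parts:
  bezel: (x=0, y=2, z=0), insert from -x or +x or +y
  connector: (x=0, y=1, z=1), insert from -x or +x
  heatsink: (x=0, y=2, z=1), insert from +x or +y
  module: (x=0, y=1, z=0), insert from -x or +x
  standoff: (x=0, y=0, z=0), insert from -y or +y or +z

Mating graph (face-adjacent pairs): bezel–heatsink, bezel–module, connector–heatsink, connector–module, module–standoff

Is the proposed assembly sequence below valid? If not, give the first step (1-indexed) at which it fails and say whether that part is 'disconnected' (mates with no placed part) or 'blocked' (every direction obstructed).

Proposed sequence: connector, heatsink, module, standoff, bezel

1. connector@(0, 1, 1) [-x clear] — {connector}
2. heatsink@(0, 2, 1) [+x clear] — {connector, heatsink}
3. module@(0, 1, 0) [-x clear] — {connector, heatsink, module}
4. standoff@(0, 0, 0) [-y clear] — {connector, heatsink, module, standoff}
5. bezel@(0, 2, 0) [-x clear] — {bezel, connector, heatsink, module, standoff}

Valid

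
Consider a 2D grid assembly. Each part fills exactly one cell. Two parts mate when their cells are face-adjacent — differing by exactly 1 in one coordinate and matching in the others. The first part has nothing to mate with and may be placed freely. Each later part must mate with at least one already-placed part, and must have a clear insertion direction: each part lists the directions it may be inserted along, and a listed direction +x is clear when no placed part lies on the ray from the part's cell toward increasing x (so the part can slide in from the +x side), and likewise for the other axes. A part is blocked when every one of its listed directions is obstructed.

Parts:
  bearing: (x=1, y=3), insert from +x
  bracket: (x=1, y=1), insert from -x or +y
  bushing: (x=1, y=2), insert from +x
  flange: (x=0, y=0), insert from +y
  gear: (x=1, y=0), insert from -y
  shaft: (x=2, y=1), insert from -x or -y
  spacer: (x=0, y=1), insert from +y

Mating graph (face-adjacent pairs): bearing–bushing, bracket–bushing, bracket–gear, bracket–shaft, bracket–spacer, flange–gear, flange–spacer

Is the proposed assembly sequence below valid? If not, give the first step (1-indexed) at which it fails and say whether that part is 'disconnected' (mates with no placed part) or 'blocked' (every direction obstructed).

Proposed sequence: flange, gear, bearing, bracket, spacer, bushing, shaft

Invalid at step 3 (disconnected)

1. flange@(0, 0) [+y clear] — {flange}
2. gear@(1, 0) [-y clear] — {flange, gear}
3. bearing@(1, 3) — no placed neighbour ⇒ disconnected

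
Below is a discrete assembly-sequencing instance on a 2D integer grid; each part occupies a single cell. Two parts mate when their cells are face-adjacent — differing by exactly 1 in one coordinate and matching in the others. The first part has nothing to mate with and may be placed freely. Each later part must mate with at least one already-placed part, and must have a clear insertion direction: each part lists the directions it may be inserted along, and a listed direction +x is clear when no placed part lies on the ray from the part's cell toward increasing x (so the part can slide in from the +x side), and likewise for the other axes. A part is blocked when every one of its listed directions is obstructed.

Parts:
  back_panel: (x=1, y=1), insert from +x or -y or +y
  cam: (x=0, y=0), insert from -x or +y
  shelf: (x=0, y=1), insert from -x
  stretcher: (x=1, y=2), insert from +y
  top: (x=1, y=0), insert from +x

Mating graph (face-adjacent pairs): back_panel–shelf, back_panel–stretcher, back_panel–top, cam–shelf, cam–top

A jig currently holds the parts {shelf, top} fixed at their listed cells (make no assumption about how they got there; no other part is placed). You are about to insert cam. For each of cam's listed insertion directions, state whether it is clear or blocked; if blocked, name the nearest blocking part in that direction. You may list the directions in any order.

+y: blocked by shelf; -x: clear

-x: ray from cam(0, 0) has no placed part ⇒ clear
+y: nearest on ray is shelf@(0, 1) ⇒ blocked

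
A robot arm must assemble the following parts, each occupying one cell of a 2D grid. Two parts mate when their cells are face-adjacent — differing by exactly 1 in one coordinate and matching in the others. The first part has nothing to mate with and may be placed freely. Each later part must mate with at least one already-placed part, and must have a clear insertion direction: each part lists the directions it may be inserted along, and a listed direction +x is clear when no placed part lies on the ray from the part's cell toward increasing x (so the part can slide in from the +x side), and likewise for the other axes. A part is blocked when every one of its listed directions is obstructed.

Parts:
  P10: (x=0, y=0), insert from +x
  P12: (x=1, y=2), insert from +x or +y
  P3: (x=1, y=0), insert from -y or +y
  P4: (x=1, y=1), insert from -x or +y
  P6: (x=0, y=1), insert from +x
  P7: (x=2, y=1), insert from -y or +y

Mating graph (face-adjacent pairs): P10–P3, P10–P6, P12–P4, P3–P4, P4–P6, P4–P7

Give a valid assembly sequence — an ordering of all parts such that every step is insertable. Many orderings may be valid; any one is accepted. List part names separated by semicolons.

1. P6@(0, 1) [+x clear] — {P6}
2. P4@(1, 1) [+y clear] — {P4, P6}
3. P12@(1, 2) [+x clear] — {P12, P4, P6}
4. P10@(0, 0) [+x clear] — {P10, P12, P4, P6}
5. P3@(1, 0) [-y clear] — {P10, P12, P3, P4, P6}
6. P7@(2, 1) [-y clear] — {P10, P12, P3, P4, P6, P7}

P6; P4; P12; P10; P3; P7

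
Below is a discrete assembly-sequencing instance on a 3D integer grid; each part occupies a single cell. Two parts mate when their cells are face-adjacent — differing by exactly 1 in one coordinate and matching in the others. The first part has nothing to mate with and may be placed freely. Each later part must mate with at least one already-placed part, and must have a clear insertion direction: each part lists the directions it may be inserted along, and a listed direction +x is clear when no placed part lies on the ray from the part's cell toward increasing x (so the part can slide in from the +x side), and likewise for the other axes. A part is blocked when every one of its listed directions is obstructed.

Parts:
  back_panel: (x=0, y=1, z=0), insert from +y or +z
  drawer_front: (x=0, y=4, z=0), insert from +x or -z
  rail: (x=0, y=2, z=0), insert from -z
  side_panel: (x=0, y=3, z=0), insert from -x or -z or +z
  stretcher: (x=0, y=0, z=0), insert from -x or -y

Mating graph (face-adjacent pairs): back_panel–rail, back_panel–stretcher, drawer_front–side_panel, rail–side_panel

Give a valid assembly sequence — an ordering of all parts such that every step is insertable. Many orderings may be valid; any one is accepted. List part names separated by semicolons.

1. stretcher@(0, 0, 0) [-x clear] — {stretcher}
2. back_panel@(0, 1, 0) [+y clear] — {back_panel, stretcher}
3. rail@(0, 2, 0) [-z clear] — {back_panel, rail, stretcher}
4. side_panel@(0, 3, 0) [-x clear] — {back_panel, rail, side_panel, stretcher}
5. drawer_front@(0, 4, 0) [+x clear] — {back_panel, drawer_front, rail, side_panel, stretcher}

stretcher; back_panel; rail; side_panel; drawer_front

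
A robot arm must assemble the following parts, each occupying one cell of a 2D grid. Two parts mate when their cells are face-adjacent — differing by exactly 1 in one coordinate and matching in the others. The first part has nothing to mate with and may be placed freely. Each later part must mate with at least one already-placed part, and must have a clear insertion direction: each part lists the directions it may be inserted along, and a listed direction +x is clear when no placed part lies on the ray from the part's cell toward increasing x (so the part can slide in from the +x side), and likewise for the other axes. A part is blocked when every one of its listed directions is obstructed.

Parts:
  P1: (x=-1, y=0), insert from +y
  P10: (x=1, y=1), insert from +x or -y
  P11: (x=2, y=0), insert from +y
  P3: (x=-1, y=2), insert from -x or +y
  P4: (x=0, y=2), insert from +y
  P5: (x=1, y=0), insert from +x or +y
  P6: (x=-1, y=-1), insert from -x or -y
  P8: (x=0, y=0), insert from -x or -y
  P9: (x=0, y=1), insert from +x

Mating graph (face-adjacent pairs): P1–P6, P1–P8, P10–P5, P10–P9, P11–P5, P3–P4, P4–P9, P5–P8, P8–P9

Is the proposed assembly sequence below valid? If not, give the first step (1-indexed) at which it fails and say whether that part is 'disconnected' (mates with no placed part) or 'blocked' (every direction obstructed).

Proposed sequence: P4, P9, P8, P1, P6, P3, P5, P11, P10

Valid

1. P4@(0, 2) [+y clear] — {P4}
2. P9@(0, 1) [+x clear] — {P4, P9}
3. P8@(0, 0) [-x clear] — {P4, P8, P9}
4. P1@(-1, 0) [+y clear] — {P1, P4, P8, P9}
5. P6@(-1, -1) [-x clear] — {P1, P4, P6, P8, P9}
6. P3@(-1, 2) [-x clear] — {P1, P3, P4, P6, P8, P9}
7. P5@(1, 0) [+x clear] — {P1, P3, P4, P5, P6, P8, P9}
8. P11@(2, 0) [+y clear] — {P1, P11, P3, P4, P5, P6, P8, P9}
9. P10@(1, 1) [+x clear] — {P1, P10, P11, P3, P4, P5, P6, P8, P9}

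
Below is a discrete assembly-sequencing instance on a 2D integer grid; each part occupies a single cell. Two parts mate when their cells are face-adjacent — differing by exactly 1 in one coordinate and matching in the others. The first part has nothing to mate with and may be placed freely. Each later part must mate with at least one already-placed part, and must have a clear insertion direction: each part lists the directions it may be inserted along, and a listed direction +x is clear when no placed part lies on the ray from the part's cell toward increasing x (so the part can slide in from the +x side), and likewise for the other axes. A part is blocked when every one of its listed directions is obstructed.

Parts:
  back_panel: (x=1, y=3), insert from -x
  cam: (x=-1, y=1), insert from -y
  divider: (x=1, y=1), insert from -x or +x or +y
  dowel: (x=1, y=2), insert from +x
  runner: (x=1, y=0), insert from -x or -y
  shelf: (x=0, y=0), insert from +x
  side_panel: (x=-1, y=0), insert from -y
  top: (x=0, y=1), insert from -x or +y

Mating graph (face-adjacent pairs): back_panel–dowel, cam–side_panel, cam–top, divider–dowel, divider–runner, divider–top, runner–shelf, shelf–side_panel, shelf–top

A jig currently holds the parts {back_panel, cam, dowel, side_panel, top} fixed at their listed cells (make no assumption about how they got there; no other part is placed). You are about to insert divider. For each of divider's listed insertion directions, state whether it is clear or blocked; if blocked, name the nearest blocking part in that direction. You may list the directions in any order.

+x: clear; +y: blocked by dowel; -x: blocked by top

-x: nearest on ray is top@(0, 1) ⇒ blocked
+x: ray from divider(1, 1) has no placed part ⇒ clear
+y: nearest on ray is dowel@(1, 2) ⇒ blocked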